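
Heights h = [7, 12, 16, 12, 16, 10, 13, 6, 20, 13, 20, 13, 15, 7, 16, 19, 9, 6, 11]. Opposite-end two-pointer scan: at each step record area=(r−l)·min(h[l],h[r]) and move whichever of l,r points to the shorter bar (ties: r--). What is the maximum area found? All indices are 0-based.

[0,18] min(7,11)*18=126 best=126 * → l++
[1,18] min(12,11)*17=187 best=187 * → r--
[1,17] min(12,6)*16=96 best=187 → r--
[1,16] min(12,9)*15=135 best=187 → r--
[1,15] min(12,19)*14=168 best=187 → l++
[2,15] min(16,19)*13=208 best=208 * → l++
[3,15] min(12,19)*12=144 best=208 → l++
[4,15] min(16,19)*11=176 best=208 → l++
[5,15] min(10,19)*10=100 best=208 → l++
[6,15] min(13,19)*9=117 best=208 → l++
[7,15] min(6,19)*8=48 best=208 → l++
[8,15] min(20,19)*7=133 best=208 → r--
[8,14] min(20,16)*6=96 best=208 → r--
[8,13] min(20,7)*5=35 best=208 → r--
[8,12] min(20,15)*4=60 best=208 → r--
[8,11] min(20,13)*3=39 best=208 → r--
[8,10] min(20,20)*2=40 best=208 → r--
[8,9] min(20,13)*1=13 best=208 → r--

max area = 208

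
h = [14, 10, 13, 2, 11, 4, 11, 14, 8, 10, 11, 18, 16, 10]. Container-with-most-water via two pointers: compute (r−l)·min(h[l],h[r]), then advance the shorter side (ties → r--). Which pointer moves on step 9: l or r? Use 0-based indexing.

[0,13] min(14,10)*13=130 best=130 * → r--
[0,12] min(14,16)*12=168 best=168 * → l++
[1,12] min(10,16)*11=110 best=168 → l++
[2,12] min(13,16)*10=130 best=168 → l++
[3,12] min(2,16)*9=18 best=168 → l++
[4,12] min(11,16)*8=88 best=168 → l++
[5,12] min(4,16)*7=28 best=168 → l++
[6,12] min(11,16)*6=66 best=168 → l++
[7,12] min(14,16)*5=70 best=168 → l++

l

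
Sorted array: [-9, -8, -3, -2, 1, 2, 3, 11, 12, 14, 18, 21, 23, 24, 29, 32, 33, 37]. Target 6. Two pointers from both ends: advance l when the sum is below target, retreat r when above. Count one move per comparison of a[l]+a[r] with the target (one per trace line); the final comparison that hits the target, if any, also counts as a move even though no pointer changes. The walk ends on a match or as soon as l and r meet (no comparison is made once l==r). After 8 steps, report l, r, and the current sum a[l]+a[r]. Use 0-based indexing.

[0,17] -9+37=28 >6 → r--
[0,16] -9+33=24 >6 → r--
[0,15] -9+32=23 >6 → r--
[0,14] -9+29=20 >6 → r--
[0,13] -9+24=15 >6 → r--
[0,12] -9+23=14 >6 → r--
[0,11] -9+21=12 >6 → r--
[0,10] -9+18=9 >6 → r--

l=0, r=9, sum=5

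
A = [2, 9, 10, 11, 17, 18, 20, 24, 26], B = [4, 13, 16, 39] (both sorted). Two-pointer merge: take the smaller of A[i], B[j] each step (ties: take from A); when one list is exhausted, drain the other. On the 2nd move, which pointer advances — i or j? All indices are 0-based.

i=0 j=0: A[i]=2<=B[j]=4 take 2, i++
i=1 j=0: A[i]=9>B[j]=4 take 4, j++

j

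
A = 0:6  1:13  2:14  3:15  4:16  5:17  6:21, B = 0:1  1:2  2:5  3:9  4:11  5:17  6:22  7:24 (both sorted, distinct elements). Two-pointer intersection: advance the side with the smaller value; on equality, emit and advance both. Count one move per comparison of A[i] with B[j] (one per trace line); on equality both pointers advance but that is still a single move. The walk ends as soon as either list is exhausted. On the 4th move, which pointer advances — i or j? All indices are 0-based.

i

i=0 j=0: 6>1, j++
i=0 j=1: 6>2, j++
i=0 j=2: 6>5, j++
i=0 j=3: 6<9, i++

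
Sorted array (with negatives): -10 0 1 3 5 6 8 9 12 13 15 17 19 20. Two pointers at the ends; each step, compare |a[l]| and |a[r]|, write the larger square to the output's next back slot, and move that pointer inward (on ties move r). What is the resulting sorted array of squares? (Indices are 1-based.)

[0, 1, 9, 25, 36, 64, 81, 100, 144, 169, 225, 289, 361, 400]

l=1 r=14: |-10|<=|20| out[14]=400, r--
l=1 r=13: |-10|<=|19| out[13]=361, r--
l=1 r=12: |-10|<=|17| out[12]=289, r--
l=1 r=11: |-10|<=|15| out[11]=225, r--
l=1 r=10: |-10|<=|13| out[10]=169, r--
l=1 r=9: |-10|<=|12| out[9]=144, r--
l=1 r=8: |-10|>|9| out[8]=100, l++
l=2 r=8: |0|<=|9| out[7]=81, r--
l=2 r=7: |0|<=|8| out[6]=64, r--
l=2 r=6: |0|<=|6| out[5]=36, r--
l=2 r=5: |0|<=|5| out[4]=25, r--
l=2 r=4: |0|<=|3| out[3]=9, r--
l=2 r=3: |0|<=|1| out[2]=1, r--
l=2 r=2: |0|<=|0| out[1]=0, r--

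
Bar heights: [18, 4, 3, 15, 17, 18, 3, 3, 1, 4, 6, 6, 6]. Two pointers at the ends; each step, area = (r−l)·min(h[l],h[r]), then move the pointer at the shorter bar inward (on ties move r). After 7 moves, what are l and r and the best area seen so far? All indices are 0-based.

l=0, r=5, best area=72

[0,12] min(18,6)*12=72 best=72 * → r--
[0,11] min(18,6)*11=66 best=72 → r--
[0,10] min(18,6)*10=60 best=72 → r--
[0,9] min(18,4)*9=36 best=72 → r--
[0,8] min(18,1)*8=8 best=72 → r--
[0,7] min(18,3)*7=21 best=72 → r--
[0,6] min(18,3)*6=18 best=72 → r--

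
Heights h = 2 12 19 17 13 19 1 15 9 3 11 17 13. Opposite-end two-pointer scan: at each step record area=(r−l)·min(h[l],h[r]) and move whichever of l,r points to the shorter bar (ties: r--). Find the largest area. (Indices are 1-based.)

max area = 153

[1,13] min(2,13)*12=24 best=24 * → l++
[2,13] min(12,13)*11=132 best=132 * → l++
[3,13] min(19,13)*10=130 best=132 → r--
[3,12] min(19,17)*9=153 best=153 * → r--
[3,11] min(19,11)*8=88 best=153 → r--
[3,10] min(19,3)*7=21 best=153 → r--
[3,9] min(19,9)*6=54 best=153 → r--
[3,8] min(19,15)*5=75 best=153 → r--
[3,7] min(19,1)*4=4 best=153 → r--
[3,6] min(19,19)*3=57 best=153 → r--
[3,5] min(19,13)*2=26 best=153 → r--
[3,4] min(19,17)*1=17 best=153 → r--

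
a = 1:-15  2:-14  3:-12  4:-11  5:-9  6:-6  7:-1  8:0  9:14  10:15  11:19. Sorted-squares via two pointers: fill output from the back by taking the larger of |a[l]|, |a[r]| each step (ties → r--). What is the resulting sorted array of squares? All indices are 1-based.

l=1 r=11: |-15|<=|19| out[11]=361, r--
l=1 r=10: |-15|<=|15| out[10]=225, r--
l=1 r=9: |-15|>|14| out[9]=225, l++
l=2 r=9: |-14|<=|14| out[8]=196, r--
l=2 r=8: |-14|>|0| out[7]=196, l++
l=3 r=8: |-12|>|0| out[6]=144, l++
l=4 r=8: |-11|>|0| out[5]=121, l++
l=5 r=8: |-9|>|0| out[4]=81, l++
l=6 r=8: |-6|>|0| out[3]=36, l++
l=7 r=8: |-1|>|0| out[2]=1, l++
l=8 r=8: |0|<=|0| out[1]=0, r--

[0, 1, 36, 81, 121, 144, 196, 196, 225, 225, 361]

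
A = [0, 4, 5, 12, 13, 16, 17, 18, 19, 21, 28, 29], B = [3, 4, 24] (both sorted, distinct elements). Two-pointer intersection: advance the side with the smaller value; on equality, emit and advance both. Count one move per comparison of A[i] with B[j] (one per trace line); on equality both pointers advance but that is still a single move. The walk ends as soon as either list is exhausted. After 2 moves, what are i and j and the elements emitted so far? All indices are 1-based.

i=1 j=1: 0<3, i++
i=2 j=1: 4>3, j++

i=2, j=2, emitted=[]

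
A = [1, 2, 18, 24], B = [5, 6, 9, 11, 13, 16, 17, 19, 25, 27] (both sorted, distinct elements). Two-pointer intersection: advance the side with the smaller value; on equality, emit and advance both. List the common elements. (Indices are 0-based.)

intersection = []

[i=0,j=0] 1<5 → i++
[i=1,j=0] 2<5 → i++
[i=2,j=0] 18>5 → j++
[i=2,j=1] 18>6 → j++
[i=2,j=2] 18>9 → j++
[i=2,j=3] 18>11 → j++
[i=2,j=4] 18>13 → j++
[i=2,j=5] 18>16 → j++
[i=2,j=6] 18>17 → j++
[i=2,j=7] 18<19 → i++
[i=3,j=7] 24>19 → j++
[i=3,j=8] 24<25 → i++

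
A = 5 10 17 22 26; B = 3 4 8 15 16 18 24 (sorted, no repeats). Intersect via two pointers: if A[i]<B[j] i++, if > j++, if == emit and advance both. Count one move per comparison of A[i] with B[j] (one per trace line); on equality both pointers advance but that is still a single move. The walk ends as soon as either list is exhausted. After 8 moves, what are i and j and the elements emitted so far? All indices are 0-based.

i=3, j=5, emitted=[]

i=0 j=0: 5>3, j++
i=0 j=1: 5>4, j++
i=0 j=2: 5<8, i++
i=1 j=2: 10>8, j++
i=1 j=3: 10<15, i++
i=2 j=3: 17>15, j++
i=2 j=4: 17>16, j++
i=2 j=5: 17<18, i++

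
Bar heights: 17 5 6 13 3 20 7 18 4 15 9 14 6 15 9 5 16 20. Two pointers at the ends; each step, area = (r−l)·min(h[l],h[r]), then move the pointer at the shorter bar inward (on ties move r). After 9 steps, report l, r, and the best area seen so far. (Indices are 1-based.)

[1,18] min(17,20)*17=289 best=289 * → l++
[2,18] min(5,20)*16=80 best=289 → l++
[3,18] min(6,20)*15=90 best=289 → l++
[4,18] min(13,20)*14=182 best=289 → l++
[5,18] min(3,20)*13=39 best=289 → l++
[6,18] min(20,20)*12=240 best=289 → r--
[6,17] min(20,16)*11=176 best=289 → r--
[6,16] min(20,5)*10=50 best=289 → r--
[6,15] min(20,9)*9=81 best=289 → r--

l=6, r=14, best area=289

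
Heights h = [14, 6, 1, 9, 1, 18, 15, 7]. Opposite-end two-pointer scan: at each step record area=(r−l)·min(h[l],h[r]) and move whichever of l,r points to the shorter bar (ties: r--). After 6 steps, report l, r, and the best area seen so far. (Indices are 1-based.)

[1,8] min(14,7)*7=49 best=49 * → r--
[1,7] min(14,15)*6=84 best=84 * → l++
[2,7] min(6,15)*5=30 best=84 → l++
[3,7] min(1,15)*4=4 best=84 → l++
[4,7] min(9,15)*3=27 best=84 → l++
[5,7] min(1,15)*2=2 best=84 → l++

l=6, r=7, best area=84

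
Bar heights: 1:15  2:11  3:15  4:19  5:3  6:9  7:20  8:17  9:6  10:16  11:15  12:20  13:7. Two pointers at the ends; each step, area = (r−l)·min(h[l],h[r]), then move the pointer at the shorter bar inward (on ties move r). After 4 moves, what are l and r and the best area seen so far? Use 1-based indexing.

l=4, r=12, best area=165

l=1 r=13: min(15,7)*12=84 best=84 *, r--
l=1 r=12: min(15,20)*11=165 best=165 *, l++
l=2 r=12: min(11,20)*10=110 best=165, l++
l=3 r=12: min(15,20)*9=135 best=165, l++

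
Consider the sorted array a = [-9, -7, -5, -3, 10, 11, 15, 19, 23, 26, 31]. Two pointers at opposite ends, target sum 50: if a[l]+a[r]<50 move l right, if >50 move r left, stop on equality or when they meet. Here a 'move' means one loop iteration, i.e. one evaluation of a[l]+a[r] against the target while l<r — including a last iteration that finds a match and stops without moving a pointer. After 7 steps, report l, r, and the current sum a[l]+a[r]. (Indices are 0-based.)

[0,10] -9+31=22 <50 → l++
[1,10] -7+31=24 <50 → l++
[2,10] -5+31=26 <50 → l++
[3,10] -3+31=28 <50 → l++
[4,10] 10+31=41 <50 → l++
[5,10] 11+31=42 <50 → l++
[6,10] 15+31=46 <50 → l++

l=7, r=10, sum=50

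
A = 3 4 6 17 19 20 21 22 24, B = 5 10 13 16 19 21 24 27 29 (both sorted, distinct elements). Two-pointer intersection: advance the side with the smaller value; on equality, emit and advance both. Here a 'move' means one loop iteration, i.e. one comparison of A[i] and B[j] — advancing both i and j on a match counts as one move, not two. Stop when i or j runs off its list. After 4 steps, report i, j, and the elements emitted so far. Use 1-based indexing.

i=4, j=2, emitted=[]

[i=1,j=1] 3<5 → i++
[i=2,j=1] 4<5 → i++
[i=3,j=1] 6>5 → j++
[i=3,j=2] 6<10 → i++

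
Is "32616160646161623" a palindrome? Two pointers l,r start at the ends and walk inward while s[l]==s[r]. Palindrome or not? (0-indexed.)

l=0 r=16: '3'=='3', l++,r--
l=1 r=15: '2'=='2', l++,r--
l=2 r=14: '6'=='6', l++,r--
l=3 r=13: '1'=='1', l++,r--
l=4 r=12: '6'=='6', l++,r--
l=5 r=11: '1'=='1', l++,r--
l=6 r=10: '6'=='6', l++,r--
l=7 r=9: '0'!='4', stop

not a palindrome (mismatch at 7,9)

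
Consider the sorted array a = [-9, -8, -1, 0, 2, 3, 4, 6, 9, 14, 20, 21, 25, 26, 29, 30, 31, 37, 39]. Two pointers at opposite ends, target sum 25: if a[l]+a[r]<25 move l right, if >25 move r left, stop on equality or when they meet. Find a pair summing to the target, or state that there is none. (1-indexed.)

l=1 r=19: -9+39=30 >25, r--
l=1 r=18: -9+37=28 >25, r--
l=1 r=17: -9+31=22 <25, l++
l=2 r=17: -8+31=23 <25, l++
l=3 r=17: -1+31=30 >25, r--
l=3 r=16: -1+30=29 >25, r--
l=3 r=15: -1+29=28 >25, r--
l=3 r=14: -1+26=25, found

(-1, 26)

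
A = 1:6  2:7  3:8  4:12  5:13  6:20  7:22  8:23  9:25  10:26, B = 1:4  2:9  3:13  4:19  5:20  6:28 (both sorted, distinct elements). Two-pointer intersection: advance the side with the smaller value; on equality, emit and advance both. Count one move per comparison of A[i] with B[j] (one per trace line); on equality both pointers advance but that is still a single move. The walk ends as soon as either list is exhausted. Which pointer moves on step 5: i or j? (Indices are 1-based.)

j

[i=1,j=1] 6>4 → j++
[i=1,j=2] 6<9 → i++
[i=2,j=2] 7<9 → i++
[i=3,j=2] 8<9 → i++
[i=4,j=2] 12>9 → j++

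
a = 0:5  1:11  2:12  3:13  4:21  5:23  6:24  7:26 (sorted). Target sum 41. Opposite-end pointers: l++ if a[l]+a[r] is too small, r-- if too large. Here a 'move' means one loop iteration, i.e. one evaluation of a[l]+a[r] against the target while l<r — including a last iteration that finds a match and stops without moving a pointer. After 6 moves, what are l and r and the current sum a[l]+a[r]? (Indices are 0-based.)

l=4, r=5, sum=44

[0,7] 5+26=31 <41 → l++
[1,7] 11+26=37 <41 → l++
[2,7] 12+26=38 <41 → l++
[3,7] 13+26=39 <41 → l++
[4,7] 21+26=47 >41 → r--
[4,6] 21+24=45 >41 → r--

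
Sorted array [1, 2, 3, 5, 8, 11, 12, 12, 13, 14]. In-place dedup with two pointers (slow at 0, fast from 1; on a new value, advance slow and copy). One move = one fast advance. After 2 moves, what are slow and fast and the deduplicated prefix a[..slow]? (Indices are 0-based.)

(s=0,f=1) a[fast]=2≠a[slow]=1 write a[1]=2 → slow++,fast++
(s=1,f=2) a[fast]=3≠a[slow]=2 write a[2]=3 → slow++,fast++

slow=2, fast=3, prefix=[1, 2, 3]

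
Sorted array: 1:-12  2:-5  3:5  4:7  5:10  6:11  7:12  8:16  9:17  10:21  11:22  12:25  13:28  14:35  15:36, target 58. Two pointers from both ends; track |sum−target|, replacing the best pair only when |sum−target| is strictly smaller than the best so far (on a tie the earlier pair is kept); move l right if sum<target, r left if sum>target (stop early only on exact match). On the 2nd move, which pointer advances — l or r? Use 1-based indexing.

[1,15] -12+36=24 d=34 * → l++
[2,15] -5+36=31 d=27 * → l++

l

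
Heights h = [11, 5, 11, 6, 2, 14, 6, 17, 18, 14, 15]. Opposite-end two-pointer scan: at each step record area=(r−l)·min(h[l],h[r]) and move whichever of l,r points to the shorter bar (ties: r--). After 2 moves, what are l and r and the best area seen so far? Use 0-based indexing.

l=0 r=10: min(11,15)*10=110 best=110 *, l++
l=1 r=10: min(5,15)*9=45 best=110, l++

l=2, r=10, best area=110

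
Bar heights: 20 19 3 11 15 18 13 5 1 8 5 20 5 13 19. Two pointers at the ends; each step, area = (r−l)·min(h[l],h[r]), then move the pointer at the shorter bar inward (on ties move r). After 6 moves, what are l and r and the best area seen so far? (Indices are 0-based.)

l=0, r=8, best area=266

l=0 r=14: min(20,19)*14=266 best=266 *, r--
l=0 r=13: min(20,13)*13=169 best=266, r--
l=0 r=12: min(20,5)*12=60 best=266, r--
l=0 r=11: min(20,20)*11=220 best=266, r--
l=0 r=10: min(20,5)*10=50 best=266, r--
l=0 r=9: min(20,8)*9=72 best=266, r--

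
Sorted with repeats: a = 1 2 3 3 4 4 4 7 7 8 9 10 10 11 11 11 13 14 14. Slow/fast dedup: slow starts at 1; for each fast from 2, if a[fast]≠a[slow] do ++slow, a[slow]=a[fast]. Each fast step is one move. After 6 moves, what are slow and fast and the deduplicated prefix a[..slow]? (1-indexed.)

slow=1 fast=2: a[fast]=2≠a[slow]=1 write a[2]=2, slow++,fast++
slow=2 fast=3: a[fast]=3≠a[slow]=2 write a[3]=3, slow++,fast++
slow=3 fast=4: a[fast]=3=a[slow] dup, fast++
slow=3 fast=5: a[fast]=4≠a[slow]=3 write a[4]=4, slow++,fast++
slow=4 fast=6: a[fast]=4=a[slow] dup, fast++
slow=4 fast=7: a[fast]=4=a[slow] dup, fast++

slow=4, fast=8, prefix=[1, 2, 3, 4]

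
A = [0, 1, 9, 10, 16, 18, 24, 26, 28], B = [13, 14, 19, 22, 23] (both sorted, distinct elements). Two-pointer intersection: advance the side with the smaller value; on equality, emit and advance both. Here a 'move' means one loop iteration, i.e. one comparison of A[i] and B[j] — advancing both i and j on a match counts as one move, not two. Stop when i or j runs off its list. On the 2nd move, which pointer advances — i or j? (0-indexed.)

[i=0,j=0] 0<13 → i++
[i=1,j=0] 1<13 → i++

i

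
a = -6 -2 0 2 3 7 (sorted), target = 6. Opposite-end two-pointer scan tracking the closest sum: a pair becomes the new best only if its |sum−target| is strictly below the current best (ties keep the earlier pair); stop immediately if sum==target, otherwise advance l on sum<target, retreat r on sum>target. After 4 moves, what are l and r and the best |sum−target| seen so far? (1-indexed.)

l=4, r=5, best |Δ|=1

l=1 r=6: -6+7=1 d=5 *, l++
l=2 r=6: -2+7=5 d=1 *, l++
l=3 r=6: 0+7=7 d=1, r--
l=3 r=5: 0+3=3 d=3, l++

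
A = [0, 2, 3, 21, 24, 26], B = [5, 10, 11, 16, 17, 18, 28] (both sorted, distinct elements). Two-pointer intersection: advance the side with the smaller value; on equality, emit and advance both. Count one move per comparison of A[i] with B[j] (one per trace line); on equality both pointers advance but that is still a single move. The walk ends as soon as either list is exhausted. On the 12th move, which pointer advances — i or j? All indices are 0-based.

i

i=0 j=0: 0<5, i++
i=1 j=0: 2<5, i++
i=2 j=0: 3<5, i++
i=3 j=0: 21>5, j++
i=3 j=1: 21>10, j++
i=3 j=2: 21>11, j++
i=3 j=3: 21>16, j++
i=3 j=4: 21>17, j++
i=3 j=5: 21>18, j++
i=3 j=6: 21<28, i++
i=4 j=6: 24<28, i++
i=5 j=6: 26<28, i++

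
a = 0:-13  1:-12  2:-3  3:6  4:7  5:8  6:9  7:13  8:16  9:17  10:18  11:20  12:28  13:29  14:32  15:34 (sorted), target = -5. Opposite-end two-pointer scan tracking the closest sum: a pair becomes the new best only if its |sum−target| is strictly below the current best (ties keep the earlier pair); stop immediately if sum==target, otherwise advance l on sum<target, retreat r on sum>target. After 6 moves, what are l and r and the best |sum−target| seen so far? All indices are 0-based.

[0,15] -13+34=21 d=26 * → r--
[0,14] -13+32=19 d=24 * → r--
[0,13] -13+29=16 d=21 * → r--
[0,12] -13+28=15 d=20 * → r--
[0,11] -13+20=7 d=12 * → r--
[0,10] -13+18=5 d=10 * → r--

l=0, r=9, best |Δ|=10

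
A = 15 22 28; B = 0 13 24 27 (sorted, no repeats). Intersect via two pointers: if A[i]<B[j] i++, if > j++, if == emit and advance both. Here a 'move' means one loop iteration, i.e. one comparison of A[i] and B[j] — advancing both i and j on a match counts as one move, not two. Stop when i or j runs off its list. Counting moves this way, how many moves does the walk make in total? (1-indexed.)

6 moves

i=1 j=1: 15>0, j++
i=1 j=2: 15>13, j++
i=1 j=3: 15<24, i++
i=2 j=3: 22<24, i++
i=3 j=3: 28>24, j++
i=3 j=4: 28>27, j++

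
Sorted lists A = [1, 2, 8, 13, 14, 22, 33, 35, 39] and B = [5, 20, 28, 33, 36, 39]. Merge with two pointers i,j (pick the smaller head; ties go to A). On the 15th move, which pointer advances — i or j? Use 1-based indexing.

j

i=1 j=1: A[i]=1<=B[j]=5 take 1, i++
i=2 j=1: A[i]=2<=B[j]=5 take 2, i++
i=3 j=1: A[i]=8>B[j]=5 take 5, j++
i=3 j=2: A[i]=8<=B[j]=20 take 8, i++
i=4 j=2: A[i]=13<=B[j]=20 take 13, i++
i=5 j=2: A[i]=14<=B[j]=20 take 14, i++
i=6 j=2: A[i]=22>B[j]=20 take 20, j++
i=6 j=3: A[i]=22<=B[j]=28 take 22, i++
i=7 j=3: A[i]=33>B[j]=28 take 28, j++
i=7 j=4: A[i]=33<=B[j]=33 take 33, i++
i=8 j=4: A[i]=35>B[j]=33 take 33, j++
i=8 j=5: A[i]=35<=B[j]=36 take 35, i++
i=9 j=5: A[i]=39>B[j]=36 take 36, j++
i=9 j=6: A[i]=39<=B[j]=39 take 39, i++
i=10 j=6: A done, take B[j]=39, j++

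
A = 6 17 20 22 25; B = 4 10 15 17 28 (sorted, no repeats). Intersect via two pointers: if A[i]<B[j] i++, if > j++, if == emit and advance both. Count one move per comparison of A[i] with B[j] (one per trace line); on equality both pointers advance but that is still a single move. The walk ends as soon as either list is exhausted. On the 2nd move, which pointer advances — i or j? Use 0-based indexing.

i

i=0 j=0: 6>4, j++
i=0 j=1: 6<10, i++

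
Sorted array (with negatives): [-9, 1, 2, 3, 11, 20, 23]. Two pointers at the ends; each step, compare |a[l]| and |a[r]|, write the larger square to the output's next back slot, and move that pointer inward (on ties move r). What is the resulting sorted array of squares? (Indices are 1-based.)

[1, 4, 9, 81, 121, 400, 529]

[1,7] |-9|<=|23| out[7]=529 → r--
[1,6] |-9|<=|20| out[6]=400 → r--
[1,5] |-9|<=|11| out[5]=121 → r--
[1,4] |-9|>|3| out[4]=81 → l++
[2,4] |1|<=|3| out[3]=9 → r--
[2,3] |1|<=|2| out[2]=4 → r--
[2,2] |1|<=|1| out[1]=1 → r--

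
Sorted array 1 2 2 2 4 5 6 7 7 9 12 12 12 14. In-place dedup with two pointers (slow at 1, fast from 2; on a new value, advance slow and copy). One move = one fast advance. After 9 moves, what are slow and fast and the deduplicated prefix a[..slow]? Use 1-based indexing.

slow=7, fast=11, prefix=[1, 2, 4, 5, 6, 7, 9]

slow=1 fast=2: a[fast]=2≠a[slow]=1 write a[2]=2, slow++,fast++
slow=2 fast=3: a[fast]=2=a[slow] dup, fast++
slow=2 fast=4: a[fast]=2=a[slow] dup, fast++
slow=2 fast=5: a[fast]=4≠a[slow]=2 write a[3]=4, slow++,fast++
slow=3 fast=6: a[fast]=5≠a[slow]=4 write a[4]=5, slow++,fast++
slow=4 fast=7: a[fast]=6≠a[slow]=5 write a[5]=6, slow++,fast++
slow=5 fast=8: a[fast]=7≠a[slow]=6 write a[6]=7, slow++,fast++
slow=6 fast=9: a[fast]=7=a[slow] dup, fast++
slow=6 fast=10: a[fast]=9≠a[slow]=7 write a[7]=9, slow++,fast++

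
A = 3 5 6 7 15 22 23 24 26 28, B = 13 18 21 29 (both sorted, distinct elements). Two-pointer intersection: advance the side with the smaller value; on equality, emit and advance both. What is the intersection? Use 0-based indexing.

intersection = []

i=0 j=0: 3<13, i++
i=1 j=0: 5<13, i++
i=2 j=0: 6<13, i++
i=3 j=0: 7<13, i++
i=4 j=0: 15>13, j++
i=4 j=1: 15<18, i++
i=5 j=1: 22>18, j++
i=5 j=2: 22>21, j++
i=5 j=3: 22<29, i++
i=6 j=3: 23<29, i++
i=7 j=3: 24<29, i++
i=8 j=3: 26<29, i++
i=9 j=3: 28<29, i++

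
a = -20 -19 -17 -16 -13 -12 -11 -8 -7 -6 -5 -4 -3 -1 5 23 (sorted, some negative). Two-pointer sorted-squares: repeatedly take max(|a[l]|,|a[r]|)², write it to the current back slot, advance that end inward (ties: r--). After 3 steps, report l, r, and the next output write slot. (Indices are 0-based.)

l=2, r=14, next write slot=12

[0,15] |-20|<=|23| out[15]=529 → r--
[0,14] |-20|>|5| out[14]=400 → l++
[1,14] |-19|>|5| out[13]=361 → l++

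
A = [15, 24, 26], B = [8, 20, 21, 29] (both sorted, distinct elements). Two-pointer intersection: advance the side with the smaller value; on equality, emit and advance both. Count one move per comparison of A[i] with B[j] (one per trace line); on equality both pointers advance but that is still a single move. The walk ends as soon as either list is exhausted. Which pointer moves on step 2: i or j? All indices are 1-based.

i

i=1 j=1: 15>8, j++
i=1 j=2: 15<20, i++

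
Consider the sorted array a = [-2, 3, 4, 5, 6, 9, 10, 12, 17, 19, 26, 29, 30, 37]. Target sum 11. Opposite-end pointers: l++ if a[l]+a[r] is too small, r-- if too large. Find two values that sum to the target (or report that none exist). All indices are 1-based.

l=1 r=14: -2+37=35 >11, r--
l=1 r=13: -2+30=28 >11, r--
l=1 r=12: -2+29=27 >11, r--
l=1 r=11: -2+26=24 >11, r--
l=1 r=10: -2+19=17 >11, r--
l=1 r=9: -2+17=15 >11, r--
l=1 r=8: -2+12=10 <11, l++
l=2 r=8: 3+12=15 >11, r--
l=2 r=7: 3+10=13 >11, r--
l=2 r=6: 3+9=12 >11, r--
l=2 r=5: 3+6=9 <11, l++
l=3 r=5: 4+6=10 <11, l++
l=4 r=5: 5+6=11, found

(5, 6)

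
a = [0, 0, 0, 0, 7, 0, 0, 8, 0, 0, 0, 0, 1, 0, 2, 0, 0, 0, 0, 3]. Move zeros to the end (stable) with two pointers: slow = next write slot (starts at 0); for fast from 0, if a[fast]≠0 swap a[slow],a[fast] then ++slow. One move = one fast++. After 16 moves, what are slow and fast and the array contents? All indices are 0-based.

slow=4, fast=16, a=[7, 8, 1, 2, 0, 0, 0, 0, 0, 0, 0, 0, 0, 0, 0, 0, 0, 0, 0, 3]

slow=0 fast=0: a[fast]=0, fast++
slow=0 fast=1: a[fast]=0, fast++
slow=0 fast=2: a[fast]=0, fast++
slow=0 fast=3: a[fast]=0, fast++
slow=0 fast=4: a[fast]=7≠0 swap→a[0]=7, slow++,fast++
slow=1 fast=5: a[fast]=0, fast++
slow=1 fast=6: a[fast]=0, fast++
slow=1 fast=7: a[fast]=8≠0 swap→a[1]=8, slow++,fast++
slow=2 fast=8: a[fast]=0, fast++
slow=2 fast=9: a[fast]=0, fast++
slow=2 fast=10: a[fast]=0, fast++
slow=2 fast=11: a[fast]=0, fast++
slow=2 fast=12: a[fast]=1≠0 swap→a[2]=1, slow++,fast++
slow=3 fast=13: a[fast]=0, fast++
slow=3 fast=14: a[fast]=2≠0 swap→a[3]=2, slow++,fast++
slow=4 fast=15: a[fast]=0, fast++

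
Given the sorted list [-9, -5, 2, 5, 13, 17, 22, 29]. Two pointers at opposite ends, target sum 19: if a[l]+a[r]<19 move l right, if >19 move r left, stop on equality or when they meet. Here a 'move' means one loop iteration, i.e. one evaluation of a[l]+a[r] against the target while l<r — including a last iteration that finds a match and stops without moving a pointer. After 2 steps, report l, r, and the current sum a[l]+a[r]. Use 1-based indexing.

l=2, r=7, sum=17

[1,8] -9+29=20 >19 → r--
[1,7] -9+22=13 <19 → l++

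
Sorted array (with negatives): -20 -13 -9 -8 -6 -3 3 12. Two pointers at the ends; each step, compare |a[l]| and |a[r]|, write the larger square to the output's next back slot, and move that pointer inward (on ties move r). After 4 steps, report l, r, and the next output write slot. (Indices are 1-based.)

l=4, r=7, next write slot=4

l=1 r=8: |-20|>|12| out[8]=400, l++
l=2 r=8: |-13|>|12| out[7]=169, l++
l=3 r=8: |-9|<=|12| out[6]=144, r--
l=3 r=7: |-9|>|3| out[5]=81, l++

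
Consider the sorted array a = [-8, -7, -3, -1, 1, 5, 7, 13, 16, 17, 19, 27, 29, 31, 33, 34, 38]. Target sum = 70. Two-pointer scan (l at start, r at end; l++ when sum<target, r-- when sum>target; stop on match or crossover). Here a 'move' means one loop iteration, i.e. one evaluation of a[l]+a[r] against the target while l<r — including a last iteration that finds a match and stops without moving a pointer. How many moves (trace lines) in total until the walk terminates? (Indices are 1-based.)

[1,17] -8+38=30 <70 → l++
[2,17] -7+38=31 <70 → l++
[3,17] -3+38=35 <70 → l++
[4,17] -1+38=37 <70 → l++
[5,17] 1+38=39 <70 → l++
[6,17] 5+38=43 <70 → l++
[7,17] 7+38=45 <70 → l++
[8,17] 13+38=51 <70 → l++
[9,17] 16+38=54 <70 → l++
[10,17] 17+38=55 <70 → l++
[11,17] 19+38=57 <70 → l++
[12,17] 27+38=65 <70 → l++
[13,17] 29+38=67 <70 → l++
[14,17] 31+38=69 <70 → l++
[15,17] 33+38=71 >70 → r--
[15,16] 33+34=67 <70 → l++

16 moves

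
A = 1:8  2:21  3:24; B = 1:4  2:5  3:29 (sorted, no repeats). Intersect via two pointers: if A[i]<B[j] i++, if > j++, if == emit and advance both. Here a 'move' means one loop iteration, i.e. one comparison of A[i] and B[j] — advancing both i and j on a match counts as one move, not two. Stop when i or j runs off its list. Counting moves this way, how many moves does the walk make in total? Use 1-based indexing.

5 moves

[i=1,j=1] 8>4 → j++
[i=1,j=2] 8>5 → j++
[i=1,j=3] 8<29 → i++
[i=2,j=3] 21<29 → i++
[i=3,j=3] 24<29 → i++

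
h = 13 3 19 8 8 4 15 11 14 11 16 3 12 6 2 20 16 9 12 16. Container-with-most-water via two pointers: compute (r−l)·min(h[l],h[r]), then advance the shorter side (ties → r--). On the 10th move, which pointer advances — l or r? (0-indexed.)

l=0 r=19: min(13,16)*19=247 best=247 *, l++
l=1 r=19: min(3,16)*18=54 best=247, l++
l=2 r=19: min(19,16)*17=272 best=272 *, r--
l=2 r=18: min(19,12)*16=192 best=272, r--
l=2 r=17: min(19,9)*15=135 best=272, r--
l=2 r=16: min(19,16)*14=224 best=272, r--
l=2 r=15: min(19,20)*13=247 best=272, l++
l=3 r=15: min(8,20)*12=96 best=272, l++
l=4 r=15: min(8,20)*11=88 best=272, l++
l=5 r=15: min(4,20)*10=40 best=272, l++

l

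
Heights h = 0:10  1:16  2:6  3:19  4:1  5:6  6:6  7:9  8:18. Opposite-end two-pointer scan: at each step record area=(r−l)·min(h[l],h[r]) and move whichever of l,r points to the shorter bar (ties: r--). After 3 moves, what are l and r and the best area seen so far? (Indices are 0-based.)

l=0 r=8: min(10,18)*8=80 best=80 *, l++
l=1 r=8: min(16,18)*7=112 best=112 *, l++
l=2 r=8: min(6,18)*6=36 best=112, l++

l=3, r=8, best area=112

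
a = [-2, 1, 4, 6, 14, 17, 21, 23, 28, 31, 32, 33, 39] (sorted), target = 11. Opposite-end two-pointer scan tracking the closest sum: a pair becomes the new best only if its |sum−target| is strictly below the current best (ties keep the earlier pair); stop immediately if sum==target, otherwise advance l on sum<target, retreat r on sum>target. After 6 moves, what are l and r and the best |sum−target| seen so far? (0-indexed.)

[0,12] -2+39=37 d=26 * → r--
[0,11] -2+33=31 d=20 * → r--
[0,10] -2+32=30 d=19 * → r--
[0,9] -2+31=29 d=18 * → r--
[0,8] -2+28=26 d=15 * → r--
[0,7] -2+23=21 d=10 * → r--

l=0, r=6, best |Δ|=10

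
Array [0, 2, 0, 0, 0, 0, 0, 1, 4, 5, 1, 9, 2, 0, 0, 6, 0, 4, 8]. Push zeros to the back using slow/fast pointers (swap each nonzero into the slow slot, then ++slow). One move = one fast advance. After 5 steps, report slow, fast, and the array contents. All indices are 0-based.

slow=0 fast=0: a[fast]=0, fast++
slow=0 fast=1: a[fast]=2≠0 swap→a[0]=2, slow++,fast++
slow=1 fast=2: a[fast]=0, fast++
slow=1 fast=3: a[fast]=0, fast++
slow=1 fast=4: a[fast]=0, fast++

slow=1, fast=5, a=[2, 0, 0, 0, 0, 0, 0, 1, 4, 5, 1, 9, 2, 0, 0, 6, 0, 4, 8]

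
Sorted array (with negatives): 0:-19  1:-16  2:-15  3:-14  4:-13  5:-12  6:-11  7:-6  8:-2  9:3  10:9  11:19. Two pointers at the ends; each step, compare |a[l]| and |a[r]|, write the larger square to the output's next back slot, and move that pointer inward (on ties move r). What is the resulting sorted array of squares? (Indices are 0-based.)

[4, 9, 36, 81, 121, 144, 169, 196, 225, 256, 361, 361]

[0,11] |-19|<=|19| out[11]=361 → r--
[0,10] |-19|>|9| out[10]=361 → l++
[1,10] |-16|>|9| out[9]=256 → l++
[2,10] |-15|>|9| out[8]=225 → l++
[3,10] |-14|>|9| out[7]=196 → l++
[4,10] |-13|>|9| out[6]=169 → l++
[5,10] |-12|>|9| out[5]=144 → l++
[6,10] |-11|>|9| out[4]=121 → l++
[7,10] |-6|<=|9| out[3]=81 → r--
[7,9] |-6|>|3| out[2]=36 → l++
[8,9] |-2|<=|3| out[1]=9 → r--
[8,8] |-2|<=|-2| out[0]=4 → r--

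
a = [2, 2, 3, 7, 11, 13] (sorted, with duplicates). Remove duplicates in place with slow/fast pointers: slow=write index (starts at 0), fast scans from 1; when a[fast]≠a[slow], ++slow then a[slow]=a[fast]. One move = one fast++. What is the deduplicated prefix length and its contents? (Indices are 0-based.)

length 5; prefix = [2, 3, 7, 11, 13]

(s=0,f=1) a[fast]=2=a[slow] dup → fast++
(s=0,f=2) a[fast]=3≠a[slow]=2 write a[1]=3 → slow++,fast++
(s=1,f=3) a[fast]=7≠a[slow]=3 write a[2]=7 → slow++,fast++
(s=2,f=4) a[fast]=11≠a[slow]=7 write a[3]=11 → slow++,fast++
(s=3,f=5) a[fast]=13≠a[slow]=11 write a[4]=13 → slow++,fast++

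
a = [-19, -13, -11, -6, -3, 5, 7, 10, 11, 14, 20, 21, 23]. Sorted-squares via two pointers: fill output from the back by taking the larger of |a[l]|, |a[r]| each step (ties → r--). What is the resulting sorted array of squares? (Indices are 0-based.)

[9, 25, 36, 49, 100, 121, 121, 169, 196, 361, 400, 441, 529]

l=0 r=12: |-19|<=|23| out[12]=529, r--
l=0 r=11: |-19|<=|21| out[11]=441, r--
l=0 r=10: |-19|<=|20| out[10]=400, r--
l=0 r=9: |-19|>|14| out[9]=361, l++
l=1 r=9: |-13|<=|14| out[8]=196, r--
l=1 r=8: |-13|>|11| out[7]=169, l++
l=2 r=8: |-11|<=|11| out[6]=121, r--
l=2 r=7: |-11|>|10| out[5]=121, l++
l=3 r=7: |-6|<=|10| out[4]=100, r--
l=3 r=6: |-6|<=|7| out[3]=49, r--
l=3 r=5: |-6|>|5| out[2]=36, l++
l=4 r=5: |-3|<=|5| out[1]=25, r--
l=4 r=4: |-3|<=|-3| out[0]=9, r--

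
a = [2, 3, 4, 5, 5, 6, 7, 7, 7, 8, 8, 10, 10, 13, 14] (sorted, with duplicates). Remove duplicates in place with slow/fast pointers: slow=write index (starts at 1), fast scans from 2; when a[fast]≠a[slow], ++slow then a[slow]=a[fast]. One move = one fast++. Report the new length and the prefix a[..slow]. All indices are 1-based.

(s=1,f=2) a[fast]=3≠a[slow]=2 write a[2]=3 → slow++,fast++
(s=2,f=3) a[fast]=4≠a[slow]=3 write a[3]=4 → slow++,fast++
(s=3,f=4) a[fast]=5≠a[slow]=4 write a[4]=5 → slow++,fast++
(s=4,f=5) a[fast]=5=a[slow] dup → fast++
(s=4,f=6) a[fast]=6≠a[slow]=5 write a[5]=6 → slow++,fast++
(s=5,f=7) a[fast]=7≠a[slow]=6 write a[6]=7 → slow++,fast++
(s=6,f=8) a[fast]=7=a[slow] dup → fast++
(s=6,f=9) a[fast]=7=a[slow] dup → fast++
(s=6,f=10) a[fast]=8≠a[slow]=7 write a[7]=8 → slow++,fast++
(s=7,f=11) a[fast]=8=a[slow] dup → fast++
(s=7,f=12) a[fast]=10≠a[slow]=8 write a[8]=10 → slow++,fast++
(s=8,f=13) a[fast]=10=a[slow] dup → fast++
(s=8,f=14) a[fast]=13≠a[slow]=10 write a[9]=13 → slow++,fast++
(s=9,f=15) a[fast]=14≠a[slow]=13 write a[10]=14 → slow++,fast++

length 10; prefix = [2, 3, 4, 5, 6, 7, 8, 10, 13, 14]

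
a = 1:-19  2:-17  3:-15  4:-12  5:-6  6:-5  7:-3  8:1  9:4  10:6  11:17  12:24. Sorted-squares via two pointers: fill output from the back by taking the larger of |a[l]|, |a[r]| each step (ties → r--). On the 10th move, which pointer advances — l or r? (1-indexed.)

r

l=1 r=12: |-19|<=|24| out[12]=576, r--
l=1 r=11: |-19|>|17| out[11]=361, l++
l=2 r=11: |-17|<=|17| out[10]=289, r--
l=2 r=10: |-17|>|6| out[9]=289, l++
l=3 r=10: |-15|>|6| out[8]=225, l++
l=4 r=10: |-12|>|6| out[7]=144, l++
l=5 r=10: |-6|<=|6| out[6]=36, r--
l=5 r=9: |-6|>|4| out[5]=36, l++
l=6 r=9: |-5|>|4| out[4]=25, l++
l=7 r=9: |-3|<=|4| out[3]=16, r--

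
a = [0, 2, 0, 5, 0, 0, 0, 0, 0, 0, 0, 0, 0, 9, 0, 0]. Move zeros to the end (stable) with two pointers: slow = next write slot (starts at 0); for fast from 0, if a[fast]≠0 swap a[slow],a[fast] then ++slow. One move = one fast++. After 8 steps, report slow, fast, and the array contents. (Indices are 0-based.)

slow=2, fast=8, a=[2, 5, 0, 0, 0, 0, 0, 0, 0, 0, 0, 0, 0, 9, 0, 0]

(s=0,f=0) a[fast]=0 → fast++
(s=0,f=1) a[fast]=2≠0 swap→a[0]=2 → slow++,fast++
(s=1,f=2) a[fast]=0 → fast++
(s=1,f=3) a[fast]=5≠0 swap→a[1]=5 → slow++,fast++
(s=2,f=4) a[fast]=0 → fast++
(s=2,f=5) a[fast]=0 → fast++
(s=2,f=6) a[fast]=0 → fast++
(s=2,f=7) a[fast]=0 → fast++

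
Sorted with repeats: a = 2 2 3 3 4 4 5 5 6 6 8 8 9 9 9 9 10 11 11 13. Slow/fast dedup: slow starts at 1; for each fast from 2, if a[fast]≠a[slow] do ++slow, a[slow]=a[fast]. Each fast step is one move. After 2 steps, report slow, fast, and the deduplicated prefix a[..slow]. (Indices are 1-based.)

slow=2, fast=4, prefix=[2, 3]

(s=1,f=2) a[fast]=2=a[slow] dup → fast++
(s=1,f=3) a[fast]=3≠a[slow]=2 write a[2]=3 → slow++,fast++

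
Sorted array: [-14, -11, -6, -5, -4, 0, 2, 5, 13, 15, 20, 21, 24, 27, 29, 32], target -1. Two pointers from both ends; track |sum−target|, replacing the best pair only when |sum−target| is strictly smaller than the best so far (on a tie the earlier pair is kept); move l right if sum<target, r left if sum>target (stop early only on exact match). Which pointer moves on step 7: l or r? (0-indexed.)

r

[0,15] -14+32=18 d=19 * → r--
[0,14] -14+29=15 d=16 * → r--
[0,13] -14+27=13 d=14 * → r--
[0,12] -14+24=10 d=11 * → r--
[0,11] -14+21=7 d=8 * → r--
[0,10] -14+20=6 d=7 * → r--
[0,9] -14+15=1 d=2 * → r--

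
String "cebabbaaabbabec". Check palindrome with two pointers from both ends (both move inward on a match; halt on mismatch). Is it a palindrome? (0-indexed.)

l=0 r=14: 'c'=='c', l++,r--
l=1 r=13: 'e'=='e', l++,r--
l=2 r=12: 'b'=='b', l++,r--
l=3 r=11: 'a'=='a', l++,r--
l=4 r=10: 'b'=='b', l++,r--
l=5 r=9: 'b'=='b', l++,r--
l=6 r=8: 'a'=='a', l++,r--

palindrome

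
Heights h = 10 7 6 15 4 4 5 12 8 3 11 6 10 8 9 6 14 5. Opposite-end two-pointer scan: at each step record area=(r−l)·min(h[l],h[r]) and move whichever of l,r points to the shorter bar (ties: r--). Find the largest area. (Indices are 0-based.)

[0,17] min(10,5)*17=85 best=85 * → r--
[0,16] min(10,14)*16=160 best=160 * → l++
[1,16] min(7,14)*15=105 best=160 → l++
[2,16] min(6,14)*14=84 best=160 → l++
[3,16] min(15,14)*13=182 best=182 * → r--
[3,15] min(15,6)*12=72 best=182 → r--
[3,14] min(15,9)*11=99 best=182 → r--
[3,13] min(15,8)*10=80 best=182 → r--
[3,12] min(15,10)*9=90 best=182 → r--
[3,11] min(15,6)*8=48 best=182 → r--
[3,10] min(15,11)*7=77 best=182 → r--
[3,9] min(15,3)*6=18 best=182 → r--
[3,8] min(15,8)*5=40 best=182 → r--
[3,7] min(15,12)*4=48 best=182 → r--
[3,6] min(15,5)*3=15 best=182 → r--
[3,5] min(15,4)*2=8 best=182 → r--
[3,4] min(15,4)*1=4 best=182 → r--

max area = 182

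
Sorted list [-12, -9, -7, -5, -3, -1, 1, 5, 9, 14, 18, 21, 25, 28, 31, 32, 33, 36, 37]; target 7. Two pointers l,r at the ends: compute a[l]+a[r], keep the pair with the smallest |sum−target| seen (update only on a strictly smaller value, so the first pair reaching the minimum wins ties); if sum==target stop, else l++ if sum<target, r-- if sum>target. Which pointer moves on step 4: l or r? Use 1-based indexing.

r

l=1 r=19: -12+37=25 d=18 *, r--
l=1 r=18: -12+36=24 d=17 *, r--
l=1 r=17: -12+33=21 d=14 *, r--
l=1 r=16: -12+32=20 d=13 *, r--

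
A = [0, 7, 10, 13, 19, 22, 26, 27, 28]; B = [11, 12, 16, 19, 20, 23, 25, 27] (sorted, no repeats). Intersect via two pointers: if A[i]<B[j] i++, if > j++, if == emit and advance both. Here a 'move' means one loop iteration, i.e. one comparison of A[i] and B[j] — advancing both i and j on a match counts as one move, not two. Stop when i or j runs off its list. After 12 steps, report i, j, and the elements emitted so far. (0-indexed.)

[i=0,j=0] 0<11 → i++
[i=1,j=0] 7<11 → i++
[i=2,j=0] 10<11 → i++
[i=3,j=0] 13>11 → j++
[i=3,j=1] 13>12 → j++
[i=3,j=2] 13<16 → i++
[i=4,j=2] 19>16 → j++
[i=4,j=3] 19==19 emit → i++,j++
[i=5,j=4] 22>20 → j++
[i=5,j=5] 22<23 → i++
[i=6,j=5] 26>23 → j++
[i=6,j=6] 26>25 → j++

i=6, j=7, emitted=[19]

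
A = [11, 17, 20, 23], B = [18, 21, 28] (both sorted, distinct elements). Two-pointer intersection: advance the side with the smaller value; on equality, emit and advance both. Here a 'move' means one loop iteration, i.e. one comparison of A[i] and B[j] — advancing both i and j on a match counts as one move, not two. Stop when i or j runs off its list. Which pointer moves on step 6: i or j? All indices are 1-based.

i=1 j=1: 11<18, i++
i=2 j=1: 17<18, i++
i=3 j=1: 20>18, j++
i=3 j=2: 20<21, i++
i=4 j=2: 23>21, j++
i=4 j=3: 23<28, i++

i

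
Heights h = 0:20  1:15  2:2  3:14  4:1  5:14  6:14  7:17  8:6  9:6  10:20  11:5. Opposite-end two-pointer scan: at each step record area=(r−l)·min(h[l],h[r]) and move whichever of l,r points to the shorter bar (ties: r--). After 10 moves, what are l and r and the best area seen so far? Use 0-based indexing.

[0,11] min(20,5)*11=55 best=55 * → r--
[0,10] min(20,20)*10=200 best=200 * → r--
[0,9] min(20,6)*9=54 best=200 → r--
[0,8] min(20,6)*8=48 best=200 → r--
[0,7] min(20,17)*7=119 best=200 → r--
[0,6] min(20,14)*6=84 best=200 → r--
[0,5] min(20,14)*5=70 best=200 → r--
[0,4] min(20,1)*4=4 best=200 → r--
[0,3] min(20,14)*3=42 best=200 → r--
[0,2] min(20,2)*2=4 best=200 → r--

l=0, r=1, best area=200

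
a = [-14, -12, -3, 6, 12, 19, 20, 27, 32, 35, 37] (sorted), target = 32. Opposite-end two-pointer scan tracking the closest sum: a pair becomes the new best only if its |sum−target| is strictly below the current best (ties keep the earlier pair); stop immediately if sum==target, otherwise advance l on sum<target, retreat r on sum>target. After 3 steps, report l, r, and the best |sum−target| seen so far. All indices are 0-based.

l=0 r=10: -14+37=23 d=9 *, l++
l=1 r=10: -12+37=25 d=7 *, l++
l=2 r=10: -3+37=34 d=2 *, r--

l=2, r=9, best |Δ|=2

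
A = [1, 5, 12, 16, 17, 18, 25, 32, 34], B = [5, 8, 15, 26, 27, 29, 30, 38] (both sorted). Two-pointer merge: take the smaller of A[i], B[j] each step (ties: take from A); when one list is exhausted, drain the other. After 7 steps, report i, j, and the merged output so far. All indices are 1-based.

i=1 j=1: A[i]=1<=B[j]=5 take 1, i++
i=2 j=1: A[i]=5<=B[j]=5 take 5, i++
i=3 j=1: A[i]=12>B[j]=5 take 5, j++
i=3 j=2: A[i]=12>B[j]=8 take 8, j++
i=3 j=3: A[i]=12<=B[j]=15 take 12, i++
i=4 j=3: A[i]=16>B[j]=15 take 15, j++
i=4 j=4: A[i]=16<=B[j]=26 take 16, i++

i=5, j=4, merged so far=[1, 5, 5, 8, 12, 15, 16]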